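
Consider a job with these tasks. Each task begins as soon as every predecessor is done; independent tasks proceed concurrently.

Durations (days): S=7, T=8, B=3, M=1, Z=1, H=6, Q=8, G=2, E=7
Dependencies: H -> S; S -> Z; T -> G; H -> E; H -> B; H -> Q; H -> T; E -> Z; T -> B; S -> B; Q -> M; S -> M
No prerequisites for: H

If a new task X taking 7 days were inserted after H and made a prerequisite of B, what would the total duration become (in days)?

17

Originally the job takes 17 days.
With X inserted, B now waits for max(H, T, S, X).
New critical path: H→T→B = 6+8+3 = 17 ⇒ 17 days.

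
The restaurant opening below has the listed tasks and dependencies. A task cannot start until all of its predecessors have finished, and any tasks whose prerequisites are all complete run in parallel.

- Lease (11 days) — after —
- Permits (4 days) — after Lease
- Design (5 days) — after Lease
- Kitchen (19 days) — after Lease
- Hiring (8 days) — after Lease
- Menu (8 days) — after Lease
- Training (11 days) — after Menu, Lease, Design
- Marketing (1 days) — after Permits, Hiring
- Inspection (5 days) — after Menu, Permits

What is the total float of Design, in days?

3

The longest chain is Lease→Kitchen = 11+19 = 30; overall finish 30 days.
The longest chain containing Design totals 27 days.
Float = 30 − 27 = 3.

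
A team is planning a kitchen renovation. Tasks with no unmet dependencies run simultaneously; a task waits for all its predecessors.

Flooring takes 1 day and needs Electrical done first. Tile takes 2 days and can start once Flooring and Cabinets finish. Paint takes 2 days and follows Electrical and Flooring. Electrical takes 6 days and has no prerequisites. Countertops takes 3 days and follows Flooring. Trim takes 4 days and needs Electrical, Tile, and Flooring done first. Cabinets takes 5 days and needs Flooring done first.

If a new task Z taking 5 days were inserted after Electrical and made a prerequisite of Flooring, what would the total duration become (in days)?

Originally the project takes 18 days.
With Z inserted, Flooring now waits for max(Electrical, Z).
New critical path: Electrical→Z→Flooring→Cabinets→Tile→Trim = 6+5+1+5+2+4 = 23 ⇒ 23 days.

23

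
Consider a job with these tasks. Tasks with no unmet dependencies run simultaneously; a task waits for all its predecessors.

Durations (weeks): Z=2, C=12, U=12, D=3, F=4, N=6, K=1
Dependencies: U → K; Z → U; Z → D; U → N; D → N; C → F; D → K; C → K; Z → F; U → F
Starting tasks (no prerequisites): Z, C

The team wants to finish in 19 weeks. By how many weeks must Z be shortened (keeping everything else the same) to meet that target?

1

Current finish: 20 weeks; target: 19.
Z is on every critical path, so each week cut from Z cuts the finish by one (this holds down to a finish of 19).
Need 20 − 19 = 1 week off Z → Z becomes 1 week, finish becomes 19.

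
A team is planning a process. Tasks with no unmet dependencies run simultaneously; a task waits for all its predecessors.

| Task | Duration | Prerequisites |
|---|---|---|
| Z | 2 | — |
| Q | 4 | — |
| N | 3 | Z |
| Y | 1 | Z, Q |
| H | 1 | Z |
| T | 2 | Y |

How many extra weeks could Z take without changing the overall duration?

2

The longest chain is Q→Y→T = 4+1+2 = 7; overall finish 7 weeks.
Z finishes as early as 2 and must finish by 4.
Float = 7 − 5 = 2.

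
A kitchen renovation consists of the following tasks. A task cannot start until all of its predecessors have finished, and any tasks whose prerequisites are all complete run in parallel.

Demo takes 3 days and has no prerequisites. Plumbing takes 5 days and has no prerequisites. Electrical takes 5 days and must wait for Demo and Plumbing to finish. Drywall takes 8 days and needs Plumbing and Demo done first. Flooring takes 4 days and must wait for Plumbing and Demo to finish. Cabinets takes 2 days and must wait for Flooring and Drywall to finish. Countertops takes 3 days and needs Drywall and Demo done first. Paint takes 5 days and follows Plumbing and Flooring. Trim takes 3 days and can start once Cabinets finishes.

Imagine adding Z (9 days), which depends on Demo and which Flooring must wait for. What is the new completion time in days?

Originally the plan takes 18 days.
With Z inserted, Flooring now waits for max(Plumbing, Demo, Z).
New critical path: Demo→Z→Flooring→Cabinets→Trim = 3+9+4+2+3 = 21 ⇒ 21 days.

21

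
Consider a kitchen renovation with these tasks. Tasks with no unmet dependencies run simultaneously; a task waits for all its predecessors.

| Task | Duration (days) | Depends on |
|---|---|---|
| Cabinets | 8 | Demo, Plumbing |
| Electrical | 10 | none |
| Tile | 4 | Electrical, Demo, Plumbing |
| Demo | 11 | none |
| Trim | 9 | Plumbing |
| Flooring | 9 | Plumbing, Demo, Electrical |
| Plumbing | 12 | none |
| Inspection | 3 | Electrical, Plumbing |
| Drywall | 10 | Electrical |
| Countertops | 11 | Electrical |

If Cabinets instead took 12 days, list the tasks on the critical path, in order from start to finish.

As given, the longest chain is Plumbing→Flooring = 12+9 = 21, so the finish is 21 days.
The longest path through Cabinets is only 20 days, so Cabinets has float 1.
The binding chain switches to Plumbing→Cabinets = 12+12 = 24; finish 24 days.

Plumbing, Cabinets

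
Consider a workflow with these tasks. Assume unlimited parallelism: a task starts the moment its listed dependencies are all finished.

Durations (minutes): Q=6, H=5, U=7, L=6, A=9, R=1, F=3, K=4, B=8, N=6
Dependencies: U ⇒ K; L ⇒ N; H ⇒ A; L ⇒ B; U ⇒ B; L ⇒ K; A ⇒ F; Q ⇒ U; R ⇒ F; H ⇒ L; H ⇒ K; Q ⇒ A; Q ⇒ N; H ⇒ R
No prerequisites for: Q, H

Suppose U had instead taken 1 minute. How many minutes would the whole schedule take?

19

Critical path before the change: Q→U→B = 6+7+8 = 21 giving 21 minutes.
Since U is critical, the -6 change carries straight to that chain (now 15 minutes).
New critical path: H→L→B = 5+6+8 = 19 ⇒ 19 minutes.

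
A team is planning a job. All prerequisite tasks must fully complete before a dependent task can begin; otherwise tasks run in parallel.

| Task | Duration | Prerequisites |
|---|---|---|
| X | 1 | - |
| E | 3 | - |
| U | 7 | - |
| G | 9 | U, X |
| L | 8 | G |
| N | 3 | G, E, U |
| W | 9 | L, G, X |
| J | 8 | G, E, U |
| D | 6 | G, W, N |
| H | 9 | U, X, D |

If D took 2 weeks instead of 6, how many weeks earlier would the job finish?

The binding path is U→G→L→W→D→H = 7+9+8+9+6+9 = 48; finish at 48 weeks.
D is on the critical path; changing it to 2 makes that path 44 weeks.
That remains the longest chain; total 44 weeks.
Change in finish: 44 − 48 = -4 weeks.

4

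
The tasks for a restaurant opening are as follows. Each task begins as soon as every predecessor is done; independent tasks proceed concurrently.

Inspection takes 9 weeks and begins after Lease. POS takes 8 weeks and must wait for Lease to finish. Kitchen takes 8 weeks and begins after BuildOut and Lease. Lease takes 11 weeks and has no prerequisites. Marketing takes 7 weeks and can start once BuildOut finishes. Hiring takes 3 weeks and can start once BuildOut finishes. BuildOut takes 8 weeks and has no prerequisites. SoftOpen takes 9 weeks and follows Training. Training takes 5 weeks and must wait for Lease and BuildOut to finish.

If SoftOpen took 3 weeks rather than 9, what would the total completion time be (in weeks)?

20

The binding path is Lease→Training→SoftOpen = 11+5+9 = 25; finish at 25 weeks.
SoftOpen is on the critical path; changing it to 3 makes that path 19 weeks.
Now Lease→Inspection = 11+9 = 20 is longest, so the finish becomes 20 weeks.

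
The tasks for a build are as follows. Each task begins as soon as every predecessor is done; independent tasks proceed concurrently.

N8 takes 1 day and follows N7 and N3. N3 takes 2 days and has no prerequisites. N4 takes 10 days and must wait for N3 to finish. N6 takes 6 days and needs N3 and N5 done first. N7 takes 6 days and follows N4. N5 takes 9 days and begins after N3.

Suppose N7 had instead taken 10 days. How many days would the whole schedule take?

23

The binding path is N3→N4→N7→N8 = 2+10+6+1 = 19; finish at 19 days.
N7 is on the critical path; changing it to 10 makes that path 23 days.
No other chain overtakes it, so the finish is 23 days.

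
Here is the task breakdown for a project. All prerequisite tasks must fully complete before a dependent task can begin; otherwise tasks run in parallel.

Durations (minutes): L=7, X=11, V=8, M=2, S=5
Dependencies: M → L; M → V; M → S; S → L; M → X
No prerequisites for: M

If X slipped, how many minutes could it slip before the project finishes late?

M→S→L = 2+5+7 = 14 sets the makespan at 14 minutes.
X finishes as early as 13 and must finish by 14.
Float = 14 − 13 = 1.

1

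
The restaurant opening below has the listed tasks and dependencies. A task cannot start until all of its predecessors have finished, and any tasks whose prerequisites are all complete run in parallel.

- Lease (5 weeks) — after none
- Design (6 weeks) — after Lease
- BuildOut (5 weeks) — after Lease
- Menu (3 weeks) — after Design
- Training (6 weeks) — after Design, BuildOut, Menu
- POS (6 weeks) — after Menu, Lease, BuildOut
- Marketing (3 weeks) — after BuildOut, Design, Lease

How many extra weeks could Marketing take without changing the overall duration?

The longest chain is Lease→Design→Menu→Training = 5+6+3+6 = 20; overall finish 20 weeks.
Longest path through Marketing: 14 weeks (earliest finish 14, latest finish 20).
Float = 20 − 14 = 6.

6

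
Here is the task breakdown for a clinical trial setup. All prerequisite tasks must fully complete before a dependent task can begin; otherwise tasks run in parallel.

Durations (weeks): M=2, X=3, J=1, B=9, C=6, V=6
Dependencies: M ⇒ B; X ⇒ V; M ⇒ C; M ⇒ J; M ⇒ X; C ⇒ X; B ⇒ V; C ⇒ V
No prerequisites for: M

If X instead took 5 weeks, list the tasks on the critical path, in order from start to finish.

M, C, X, V

Baseline: M→C→X→V = 2+6+3+6 = 17 → 17 weeks.
X lies on that path, so at 5 weeks the path becomes 19 weeks.
No other chain overtakes it, so the finish is 19 weeks.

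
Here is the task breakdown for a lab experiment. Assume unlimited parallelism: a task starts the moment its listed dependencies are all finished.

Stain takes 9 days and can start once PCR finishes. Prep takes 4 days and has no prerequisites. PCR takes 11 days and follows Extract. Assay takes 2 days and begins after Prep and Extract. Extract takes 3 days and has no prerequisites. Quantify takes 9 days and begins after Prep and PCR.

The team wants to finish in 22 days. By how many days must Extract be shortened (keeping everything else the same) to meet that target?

Current finish: 23 days; target: 22.
Extract is on every critical path, so each day cut from Extract cuts the finish by one (this holds down to a finish of 21).
Need 23 − 22 = 1 day off Extract → Extract becomes 2 days, finish becomes 22.

1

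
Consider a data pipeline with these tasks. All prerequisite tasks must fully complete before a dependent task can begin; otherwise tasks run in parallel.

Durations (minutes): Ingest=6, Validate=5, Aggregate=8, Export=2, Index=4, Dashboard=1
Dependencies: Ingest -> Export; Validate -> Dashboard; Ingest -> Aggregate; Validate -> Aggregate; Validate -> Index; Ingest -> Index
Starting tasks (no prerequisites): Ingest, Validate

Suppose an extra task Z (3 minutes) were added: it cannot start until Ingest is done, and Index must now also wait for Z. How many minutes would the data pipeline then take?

14

Originally the data pipeline takes 14 minutes.
With Z inserted, Index now waits for max(Validate, Ingest, Z).
New critical path: Ingest→Aggregate = 6+8 = 14 ⇒ 14 minutes.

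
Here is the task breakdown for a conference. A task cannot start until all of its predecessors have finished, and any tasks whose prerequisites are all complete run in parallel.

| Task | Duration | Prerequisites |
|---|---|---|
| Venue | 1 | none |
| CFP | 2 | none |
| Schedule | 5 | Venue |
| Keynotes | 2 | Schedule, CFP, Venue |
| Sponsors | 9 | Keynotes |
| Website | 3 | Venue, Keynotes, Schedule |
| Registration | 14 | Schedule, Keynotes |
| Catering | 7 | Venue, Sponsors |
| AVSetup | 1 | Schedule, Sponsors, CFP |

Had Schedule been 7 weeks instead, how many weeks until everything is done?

26

Baseline: Venue→Schedule→Keynotes→Sponsors→Catering = 1+5+2+9+7 = 24 → 24 weeks.
Schedule is on the critical path; changing it to 7 makes that path 26 weeks.
No other chain overtakes it, so the finish is 26 weeks.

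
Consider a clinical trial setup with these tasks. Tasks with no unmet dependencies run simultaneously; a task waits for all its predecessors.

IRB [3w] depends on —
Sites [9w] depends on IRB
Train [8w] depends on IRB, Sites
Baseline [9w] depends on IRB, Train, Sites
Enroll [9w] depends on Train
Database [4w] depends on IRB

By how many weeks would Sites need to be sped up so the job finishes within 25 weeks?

Current finish: 29 weeks; target: 25.
Sites is on every critical path, so each week cut from Sites cuts the finish by one (this holds down to a finish of 21).
Need 29 − 25 = 4 weeks off Sites → Sites becomes 5 weeks, finish becomes 25.

4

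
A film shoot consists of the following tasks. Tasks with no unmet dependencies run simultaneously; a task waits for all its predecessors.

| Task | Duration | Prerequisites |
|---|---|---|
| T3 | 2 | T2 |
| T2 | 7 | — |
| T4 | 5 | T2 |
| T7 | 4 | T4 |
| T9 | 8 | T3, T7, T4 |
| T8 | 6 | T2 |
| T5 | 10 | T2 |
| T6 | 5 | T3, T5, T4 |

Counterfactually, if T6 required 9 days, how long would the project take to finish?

26

The binding path is T2→T4→T7→T9 = 7+5+4+8 = 24; finish at 24 days.
The longest path through T6 is only 22 days, so T6 has float 2.
New critical path: T2→T5→T6 = 7+10+9 = 26 ⇒ 26 days.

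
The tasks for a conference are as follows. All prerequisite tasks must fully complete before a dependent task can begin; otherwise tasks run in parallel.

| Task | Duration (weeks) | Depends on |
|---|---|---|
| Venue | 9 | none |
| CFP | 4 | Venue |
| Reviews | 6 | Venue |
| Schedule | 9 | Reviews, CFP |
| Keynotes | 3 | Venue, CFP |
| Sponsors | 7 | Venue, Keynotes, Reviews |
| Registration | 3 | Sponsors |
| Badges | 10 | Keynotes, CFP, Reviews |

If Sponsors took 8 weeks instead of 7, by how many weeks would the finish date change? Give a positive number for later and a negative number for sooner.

1

Critical path before the change: Venue→CFP→Keynotes→Sponsors→Registration = 9+4+3+7+3 = 26 giving 26 weeks.
Sponsors lies on that path, so at 8 weeks the path becomes 27 weeks.
That remains the longest chain; total 27 weeks.
Change in finish: 27 − 26 = +1 weeks.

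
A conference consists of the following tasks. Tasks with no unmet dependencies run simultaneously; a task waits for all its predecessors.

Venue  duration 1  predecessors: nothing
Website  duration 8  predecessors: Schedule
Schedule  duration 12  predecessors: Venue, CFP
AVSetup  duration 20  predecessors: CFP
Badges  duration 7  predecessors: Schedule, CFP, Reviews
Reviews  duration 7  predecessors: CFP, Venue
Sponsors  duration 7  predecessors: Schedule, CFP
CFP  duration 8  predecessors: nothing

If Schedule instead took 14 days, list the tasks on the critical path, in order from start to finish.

CFP, Schedule, Website

The binding path is CFP→Schedule→Website = 8+12+8 = 28; finish at 28 days.
Since Schedule is critical, the +2 change carries straight to that chain (now 30 days).
That remains the longest chain; total 30 days.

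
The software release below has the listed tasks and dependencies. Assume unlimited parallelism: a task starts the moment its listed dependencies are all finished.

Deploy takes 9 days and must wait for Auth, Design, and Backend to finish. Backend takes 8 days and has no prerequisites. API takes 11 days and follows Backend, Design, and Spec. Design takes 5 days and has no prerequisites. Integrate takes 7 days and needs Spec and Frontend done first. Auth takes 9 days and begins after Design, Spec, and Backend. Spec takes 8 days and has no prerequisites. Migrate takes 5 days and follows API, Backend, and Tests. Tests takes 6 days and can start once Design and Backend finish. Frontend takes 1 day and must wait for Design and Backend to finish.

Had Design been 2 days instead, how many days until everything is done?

Baseline: Spec→Auth→Deploy = 8+9+9 = 26 → 26 days.
Design has 3 days of float (longest path through it is 23).
That remains the longest chain; total 26 days.

26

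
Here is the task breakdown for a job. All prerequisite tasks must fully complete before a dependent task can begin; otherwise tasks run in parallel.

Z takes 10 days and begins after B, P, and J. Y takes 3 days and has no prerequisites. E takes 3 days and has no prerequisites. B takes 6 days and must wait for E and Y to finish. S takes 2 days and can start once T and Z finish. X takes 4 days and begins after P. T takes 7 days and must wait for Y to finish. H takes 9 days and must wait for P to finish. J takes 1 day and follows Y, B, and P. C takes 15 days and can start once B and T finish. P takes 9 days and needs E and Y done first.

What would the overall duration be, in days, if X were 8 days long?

25

As given, the longest chain is E→P→J→Z→S = 3+9+1+10+2 = 25, so the finish is 25 days.
X is off the critical path — its longest chain is 16 days, giving 9 of slack.
That remains the longest chain; total 25 days.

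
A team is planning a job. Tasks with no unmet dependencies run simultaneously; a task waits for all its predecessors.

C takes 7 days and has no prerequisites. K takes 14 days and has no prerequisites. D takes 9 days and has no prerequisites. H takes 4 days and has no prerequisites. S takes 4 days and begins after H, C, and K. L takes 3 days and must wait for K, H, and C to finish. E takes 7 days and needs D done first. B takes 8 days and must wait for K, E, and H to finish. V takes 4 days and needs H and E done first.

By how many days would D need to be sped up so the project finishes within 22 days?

Current finish: 24 days; target: 22.
D is on every critical path, so each day cut from D cuts the finish by one (this holds down to a finish of 22).
Need 24 − 22 = 2 days off D → D becomes 7 days, finish becomes 22.

2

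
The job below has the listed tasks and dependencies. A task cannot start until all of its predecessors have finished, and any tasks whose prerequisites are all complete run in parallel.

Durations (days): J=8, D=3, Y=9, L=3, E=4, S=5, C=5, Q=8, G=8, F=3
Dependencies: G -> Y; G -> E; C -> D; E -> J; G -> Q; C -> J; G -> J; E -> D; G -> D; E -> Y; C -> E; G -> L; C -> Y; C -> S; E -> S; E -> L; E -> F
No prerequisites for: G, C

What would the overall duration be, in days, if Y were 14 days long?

Critical path before the change: G→E→Y = 8+4+9 = 21 giving 21 days.
Y lies on that path, so at 14 days the path becomes 26 days.
The critical path is still G→E→Y; finish is now 26 days.

26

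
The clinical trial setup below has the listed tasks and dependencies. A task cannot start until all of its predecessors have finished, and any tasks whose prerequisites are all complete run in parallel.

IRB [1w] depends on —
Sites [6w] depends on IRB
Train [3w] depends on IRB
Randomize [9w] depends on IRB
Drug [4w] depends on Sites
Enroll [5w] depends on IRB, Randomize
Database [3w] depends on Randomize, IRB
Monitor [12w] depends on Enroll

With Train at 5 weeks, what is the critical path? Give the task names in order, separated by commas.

IRB, Randomize, Enroll, Monitor

Baseline: IRB→Randomize→Enroll→Monitor = 1+9+5+12 = 27 → 27 weeks.
The longest path through Train is only 4 weeks, so Train has float 23.
That remains the longest chain; total 27 weeks.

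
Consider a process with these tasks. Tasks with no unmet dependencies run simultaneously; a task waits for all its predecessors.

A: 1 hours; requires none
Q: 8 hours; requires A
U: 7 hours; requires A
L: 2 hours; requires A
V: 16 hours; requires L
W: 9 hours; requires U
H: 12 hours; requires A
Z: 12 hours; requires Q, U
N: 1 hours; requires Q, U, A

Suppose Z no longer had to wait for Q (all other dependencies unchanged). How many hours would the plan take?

20

Original critical path: A→Q→Z = 1+8+12 = 21 ⇒ 21 hours.
Without Q→Z, Z's earliest start moves from 9 to 8.
New critical path: A→U→Z = 1+7+12 = 20 ⇒ 20 hours.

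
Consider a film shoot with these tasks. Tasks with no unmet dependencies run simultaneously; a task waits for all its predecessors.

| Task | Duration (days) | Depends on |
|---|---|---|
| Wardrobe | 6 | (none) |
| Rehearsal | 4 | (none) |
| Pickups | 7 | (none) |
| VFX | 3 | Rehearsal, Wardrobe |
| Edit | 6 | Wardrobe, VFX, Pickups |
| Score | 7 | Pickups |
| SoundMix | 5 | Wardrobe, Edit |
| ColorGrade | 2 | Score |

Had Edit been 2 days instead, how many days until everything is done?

Critical path before the change: Wardrobe→VFX→Edit→SoundMix = 6+3+6+5 = 20 giving 20 days.
Edit is on the critical path; changing it to 2 makes that path 16 days.
The critical path is still Wardrobe→VFX→Edit→SoundMix; finish is now 16 days.

16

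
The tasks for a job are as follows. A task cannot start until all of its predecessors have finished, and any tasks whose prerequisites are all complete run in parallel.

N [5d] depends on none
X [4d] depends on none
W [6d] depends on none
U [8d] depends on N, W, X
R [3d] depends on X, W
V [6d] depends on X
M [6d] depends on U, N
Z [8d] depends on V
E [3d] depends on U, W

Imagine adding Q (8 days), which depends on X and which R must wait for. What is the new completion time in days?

Originally the job takes 20 days.
With Q inserted, R now waits for max(X, W, Q).
New critical path: W→U→M = 6+8+6 = 20 ⇒ 20 days.

20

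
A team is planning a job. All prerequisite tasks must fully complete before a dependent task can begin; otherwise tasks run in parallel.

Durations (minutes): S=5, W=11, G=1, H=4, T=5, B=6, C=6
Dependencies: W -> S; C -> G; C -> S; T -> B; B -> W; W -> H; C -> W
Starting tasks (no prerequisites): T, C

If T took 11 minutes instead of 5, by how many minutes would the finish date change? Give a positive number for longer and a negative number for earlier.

6

Actual critical path: T→B→W→S = 5+6+11+5 = 27 ⇒ 27 minutes.
Since T is critical, the +6 change carries straight to that chain (now 33 minutes).
The critical path is still T→B→W→S; finish is now 33 minutes.
Change in finish: 33 − 27 = +6 minutes.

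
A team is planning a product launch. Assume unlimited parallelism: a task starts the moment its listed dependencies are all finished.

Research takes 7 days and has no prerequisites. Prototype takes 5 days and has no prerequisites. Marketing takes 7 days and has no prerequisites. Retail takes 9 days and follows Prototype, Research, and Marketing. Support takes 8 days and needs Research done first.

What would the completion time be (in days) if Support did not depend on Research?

16

Before: longest chain Research→Retail = 7+9 = 16, finish 16.
Without Research→Support, Support's earliest start moves from 7 to 0.
New critical path: Research→Retail = 7+9 = 16 ⇒ 16 days.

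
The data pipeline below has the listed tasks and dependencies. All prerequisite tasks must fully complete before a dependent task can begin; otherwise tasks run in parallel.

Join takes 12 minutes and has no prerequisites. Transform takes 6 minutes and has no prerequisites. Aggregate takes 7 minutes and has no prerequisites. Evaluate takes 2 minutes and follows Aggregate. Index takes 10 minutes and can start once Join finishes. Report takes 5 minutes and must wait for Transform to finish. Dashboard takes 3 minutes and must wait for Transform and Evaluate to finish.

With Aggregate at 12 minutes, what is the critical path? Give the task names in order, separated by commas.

Join, Index

As given, the longest chain is Join→Index = 12+10 = 22, so the finish is 22 minutes.
The longest path through Aggregate is only 12 minutes, so Aggregate has float 10.
No other chain overtakes it, so the finish is 22 minutes.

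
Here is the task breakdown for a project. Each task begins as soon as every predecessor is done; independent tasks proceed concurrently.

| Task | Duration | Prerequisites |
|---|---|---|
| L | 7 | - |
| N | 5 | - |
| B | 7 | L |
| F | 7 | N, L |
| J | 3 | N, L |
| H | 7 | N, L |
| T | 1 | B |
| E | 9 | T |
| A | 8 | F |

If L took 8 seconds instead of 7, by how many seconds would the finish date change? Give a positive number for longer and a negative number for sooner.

1

The binding path is L→B→T→E = 7+7+1+9 = 24; finish at 24 seconds.
L lies on that path, so at 8 seconds the path becomes 25 seconds.
The critical path is still L→B→T→E; finish is now 25 seconds.
Change in finish: 25 − 24 = +1 seconds.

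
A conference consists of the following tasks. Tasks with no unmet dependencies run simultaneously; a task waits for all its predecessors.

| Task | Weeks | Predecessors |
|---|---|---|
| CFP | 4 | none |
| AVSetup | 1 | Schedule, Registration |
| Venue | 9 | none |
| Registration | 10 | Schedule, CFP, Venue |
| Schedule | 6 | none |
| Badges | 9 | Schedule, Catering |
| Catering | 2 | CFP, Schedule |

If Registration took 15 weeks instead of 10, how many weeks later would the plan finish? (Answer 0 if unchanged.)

5

Baseline: Venue→Registration→AVSetup = 9+10+1 = 20 → 20 weeks.
Registration lies on that path, so at 15 weeks the path becomes 25 weeks.
That remains the longest chain; total 25 weeks.
Change in finish: 25 − 20 = +5 weeks.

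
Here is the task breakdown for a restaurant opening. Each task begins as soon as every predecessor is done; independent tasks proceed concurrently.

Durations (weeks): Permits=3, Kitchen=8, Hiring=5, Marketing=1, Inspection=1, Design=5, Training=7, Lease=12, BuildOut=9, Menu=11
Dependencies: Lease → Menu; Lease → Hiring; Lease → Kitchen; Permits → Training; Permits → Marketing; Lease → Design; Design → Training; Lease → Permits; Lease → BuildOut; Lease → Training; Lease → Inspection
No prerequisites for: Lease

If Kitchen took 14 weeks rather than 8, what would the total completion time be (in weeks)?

26

Actual critical path: Lease→Design→Training = 12+5+7 = 24 ⇒ 24 weeks.
The longest path through Kitchen is only 20 weeks, so Kitchen has float 4.
Now Lease→Kitchen = 12+14 = 26 is longest, so the finish becomes 26 weeks.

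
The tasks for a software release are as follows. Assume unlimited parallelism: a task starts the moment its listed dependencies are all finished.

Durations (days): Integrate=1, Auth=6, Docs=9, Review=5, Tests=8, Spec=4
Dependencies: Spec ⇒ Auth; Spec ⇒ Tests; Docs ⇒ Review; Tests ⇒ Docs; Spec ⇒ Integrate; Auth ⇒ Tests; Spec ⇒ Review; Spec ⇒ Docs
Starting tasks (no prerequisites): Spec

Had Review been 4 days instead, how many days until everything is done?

Baseline: Spec→Auth→Tests→Docs→Review = 4+6+8+9+5 = 32 → 32 days.
Review is on the critical path; changing it to 4 makes that path 31 days.
No other chain overtakes it, so the finish is 31 days.

31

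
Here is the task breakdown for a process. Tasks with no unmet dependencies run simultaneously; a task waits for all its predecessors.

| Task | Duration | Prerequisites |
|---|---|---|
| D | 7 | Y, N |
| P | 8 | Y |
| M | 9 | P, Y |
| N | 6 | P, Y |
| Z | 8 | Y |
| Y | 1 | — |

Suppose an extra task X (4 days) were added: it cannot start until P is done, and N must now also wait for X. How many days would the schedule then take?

26

Originally the schedule takes 22 days.
With X inserted, N now waits for max(P, Y, X).
New critical path: Y→P→X→N→D = 1+8+4+6+7 = 26 ⇒ 26 days.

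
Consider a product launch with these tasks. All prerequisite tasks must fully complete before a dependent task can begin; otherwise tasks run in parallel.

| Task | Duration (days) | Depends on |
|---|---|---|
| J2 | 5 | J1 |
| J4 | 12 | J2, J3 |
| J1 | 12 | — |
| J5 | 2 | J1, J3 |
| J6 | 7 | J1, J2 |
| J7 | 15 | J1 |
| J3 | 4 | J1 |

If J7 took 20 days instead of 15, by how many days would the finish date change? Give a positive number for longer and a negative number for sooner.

Actual critical path: J1→J2→J4 = 12+5+12 = 29 ⇒ 29 days.
The longest path through J7 is only 27 days, so J7 has float 2.
The binding chain switches to J1→J7 = 12+20 = 32; finish 32 days.
Change in finish: 32 − 29 = +3 days.

3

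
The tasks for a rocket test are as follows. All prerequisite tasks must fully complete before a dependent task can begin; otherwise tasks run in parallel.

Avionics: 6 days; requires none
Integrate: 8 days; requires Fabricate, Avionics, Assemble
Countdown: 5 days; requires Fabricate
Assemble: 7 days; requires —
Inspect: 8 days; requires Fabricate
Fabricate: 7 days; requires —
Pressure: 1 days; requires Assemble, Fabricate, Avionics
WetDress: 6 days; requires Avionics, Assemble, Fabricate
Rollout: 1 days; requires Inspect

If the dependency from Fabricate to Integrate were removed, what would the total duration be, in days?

16

Original critical path: Fabricate→Inspect→Rollout = 7+8+1 = 16 ⇒ 16 days.
Dropping Fabricate→Integrate doesn't change Integrate's earliest start (7); another predecessor still binds.
The longest chain is now Fabricate→Inspect→Rollout = 7+8+1 = 16, so the job takes 16 days.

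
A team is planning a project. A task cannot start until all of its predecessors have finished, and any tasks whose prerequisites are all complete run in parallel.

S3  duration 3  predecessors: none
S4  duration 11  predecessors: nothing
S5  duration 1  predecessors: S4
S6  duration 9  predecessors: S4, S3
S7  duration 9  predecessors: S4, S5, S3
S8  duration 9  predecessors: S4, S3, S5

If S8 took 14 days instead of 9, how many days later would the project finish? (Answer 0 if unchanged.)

5

Actual critical path: S4→S5→S8 = 11+1+9 = 21 ⇒ 21 days.
Since S8 is critical, the +5 change carries straight to that chain (now 26 days).
That remains the longest chain; total 26 days.
Change in finish: 26 − 21 = +5 days.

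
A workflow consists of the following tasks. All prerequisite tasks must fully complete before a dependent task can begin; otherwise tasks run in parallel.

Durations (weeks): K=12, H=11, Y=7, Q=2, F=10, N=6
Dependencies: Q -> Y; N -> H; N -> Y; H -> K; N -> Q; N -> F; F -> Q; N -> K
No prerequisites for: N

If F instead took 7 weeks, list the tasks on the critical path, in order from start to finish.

The binding path is N→H→K = 6+11+12 = 29; finish at 29 weeks.
F is off the critical path — its longest chain is 25 weeks, giving 4 of slack.
No other chain overtakes it, so the finish is 29 weeks.

N, H, K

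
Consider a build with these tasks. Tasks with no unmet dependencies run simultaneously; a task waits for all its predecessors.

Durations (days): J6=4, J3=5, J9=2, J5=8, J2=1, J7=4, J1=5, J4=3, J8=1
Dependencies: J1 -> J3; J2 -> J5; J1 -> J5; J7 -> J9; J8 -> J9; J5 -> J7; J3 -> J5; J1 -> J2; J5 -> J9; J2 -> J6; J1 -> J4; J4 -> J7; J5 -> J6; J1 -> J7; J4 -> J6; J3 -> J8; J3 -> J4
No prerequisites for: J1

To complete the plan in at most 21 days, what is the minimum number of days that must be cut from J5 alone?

3

Current finish: 24 days; target: 21.
J5 is on every critical path, so each day cut from J5 cuts the finish by one (this holds down to a finish of 19).
Need 24 − 21 = 3 days off J5 → J5 becomes 5 days, finish becomes 21.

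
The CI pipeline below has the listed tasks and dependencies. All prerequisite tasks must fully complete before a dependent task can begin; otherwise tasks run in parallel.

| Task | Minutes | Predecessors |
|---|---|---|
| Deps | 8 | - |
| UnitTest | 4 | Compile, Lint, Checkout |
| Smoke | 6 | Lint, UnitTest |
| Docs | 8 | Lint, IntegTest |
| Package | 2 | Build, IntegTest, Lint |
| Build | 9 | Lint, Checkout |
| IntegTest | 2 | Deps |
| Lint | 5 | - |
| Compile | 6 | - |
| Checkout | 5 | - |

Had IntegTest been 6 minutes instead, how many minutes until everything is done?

22

As given, the longest chain is Deps→IntegTest→Docs = 8+2+8 = 18, so the finish is 18 minutes.
IntegTest is on the critical path; changing it to 6 makes that path 22 minutes.
No other chain overtakes it, so the finish is 22 minutes.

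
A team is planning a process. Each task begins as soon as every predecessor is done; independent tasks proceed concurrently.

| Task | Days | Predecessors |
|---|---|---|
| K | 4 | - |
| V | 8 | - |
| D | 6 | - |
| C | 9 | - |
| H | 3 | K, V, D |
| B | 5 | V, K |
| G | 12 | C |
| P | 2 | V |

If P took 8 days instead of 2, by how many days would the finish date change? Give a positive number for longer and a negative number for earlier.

Actual critical path: C→G = 9+12 = 21 ⇒ 21 days.
P is off the critical path — its longest chain is 10 days, giving 11 of slack.
No other chain overtakes it, so the finish is 21 days.
Change in finish: 21 − 21 = +0 days.

0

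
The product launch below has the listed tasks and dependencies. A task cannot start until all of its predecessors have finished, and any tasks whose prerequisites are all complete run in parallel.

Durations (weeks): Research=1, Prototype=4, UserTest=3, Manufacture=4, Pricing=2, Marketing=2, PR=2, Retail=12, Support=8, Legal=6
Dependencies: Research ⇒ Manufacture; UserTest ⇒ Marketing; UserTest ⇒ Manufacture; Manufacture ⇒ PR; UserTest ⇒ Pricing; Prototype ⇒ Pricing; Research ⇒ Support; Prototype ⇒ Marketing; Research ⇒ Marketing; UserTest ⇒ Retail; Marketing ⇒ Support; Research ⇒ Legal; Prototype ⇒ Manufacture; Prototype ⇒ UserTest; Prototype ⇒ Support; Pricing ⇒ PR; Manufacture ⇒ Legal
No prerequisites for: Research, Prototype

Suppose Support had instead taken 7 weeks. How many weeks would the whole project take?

19

The binding path is Prototype→UserTest→Retail = 4+3+12 = 19; finish at 19 weeks.
Support has 2 weeks of float (longest path through it is 17).
That remains the longest chain; total 19 weeks.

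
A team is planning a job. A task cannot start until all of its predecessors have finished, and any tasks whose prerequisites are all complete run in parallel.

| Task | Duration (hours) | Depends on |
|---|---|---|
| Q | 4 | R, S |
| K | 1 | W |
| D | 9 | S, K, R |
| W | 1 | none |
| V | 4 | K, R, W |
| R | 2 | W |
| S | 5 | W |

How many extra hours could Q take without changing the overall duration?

W→S→D = 1+5+9 = 15 sets the makespan at 15 hours.
The longest chain containing Q totals 10 hours.
Float = 15 − 10 = 5.

5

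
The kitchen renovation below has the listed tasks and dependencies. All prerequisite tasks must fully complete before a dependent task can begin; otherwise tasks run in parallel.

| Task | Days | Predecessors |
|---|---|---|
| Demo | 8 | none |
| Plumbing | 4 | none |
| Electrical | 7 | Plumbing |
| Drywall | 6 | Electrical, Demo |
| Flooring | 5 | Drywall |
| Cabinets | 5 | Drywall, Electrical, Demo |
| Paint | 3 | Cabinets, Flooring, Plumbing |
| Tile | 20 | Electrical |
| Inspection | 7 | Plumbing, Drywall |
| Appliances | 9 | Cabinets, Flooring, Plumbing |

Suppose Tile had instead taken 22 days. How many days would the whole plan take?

33

Baseline: Plumbing→Electrical→Tile = 4+7+20 = 31 → 31 days.
Since Tile is critical, the +2 change carries straight to that chain (now 33 days).
That remains the longest chain; total 33 days.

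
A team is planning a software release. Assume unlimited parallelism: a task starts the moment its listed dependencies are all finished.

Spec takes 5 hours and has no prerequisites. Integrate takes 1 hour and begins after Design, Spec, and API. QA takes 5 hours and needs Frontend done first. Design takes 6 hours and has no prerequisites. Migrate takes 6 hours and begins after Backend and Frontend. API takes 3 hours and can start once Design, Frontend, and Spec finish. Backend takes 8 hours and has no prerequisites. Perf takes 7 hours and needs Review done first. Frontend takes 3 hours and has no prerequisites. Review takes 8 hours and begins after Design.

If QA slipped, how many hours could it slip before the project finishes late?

13

Design→Review→Perf = 6+8+7 = 21 sets the makespan at 21 hours.
Longest path through QA: 8 hours (earliest finish 8, latest finish 21).
So QA can slip 21 − 8 = 13 hours.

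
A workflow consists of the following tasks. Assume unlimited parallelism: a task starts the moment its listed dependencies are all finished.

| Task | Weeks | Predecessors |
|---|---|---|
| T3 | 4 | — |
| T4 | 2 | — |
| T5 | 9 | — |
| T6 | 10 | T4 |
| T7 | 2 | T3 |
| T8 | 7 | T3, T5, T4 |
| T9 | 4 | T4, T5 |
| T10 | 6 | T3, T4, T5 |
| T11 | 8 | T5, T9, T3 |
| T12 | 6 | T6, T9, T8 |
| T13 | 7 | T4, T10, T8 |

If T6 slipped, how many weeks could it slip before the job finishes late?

5

Critical path: T5→T8→T13 = 9+7+7 = 23, so the finish is 23 weeks.
T6 finishes as early as 12 and must finish by 17.
So T6 can slip 17 − 12 = 5 weeks.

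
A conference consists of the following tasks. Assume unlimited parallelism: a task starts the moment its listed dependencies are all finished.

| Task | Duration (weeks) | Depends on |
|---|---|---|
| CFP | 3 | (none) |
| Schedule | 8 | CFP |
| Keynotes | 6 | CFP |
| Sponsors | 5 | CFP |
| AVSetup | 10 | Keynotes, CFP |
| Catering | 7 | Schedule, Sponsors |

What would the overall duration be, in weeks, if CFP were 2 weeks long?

18

As given, the longest chain is CFP→Keynotes→AVSetup = 3+6+10 = 19, so the finish is 19 weeks.
CFP is on the critical path; changing it to 2 makes that path 18 weeks.
The critical path is still CFP→Keynotes→AVSetup; finish is now 18 weeks.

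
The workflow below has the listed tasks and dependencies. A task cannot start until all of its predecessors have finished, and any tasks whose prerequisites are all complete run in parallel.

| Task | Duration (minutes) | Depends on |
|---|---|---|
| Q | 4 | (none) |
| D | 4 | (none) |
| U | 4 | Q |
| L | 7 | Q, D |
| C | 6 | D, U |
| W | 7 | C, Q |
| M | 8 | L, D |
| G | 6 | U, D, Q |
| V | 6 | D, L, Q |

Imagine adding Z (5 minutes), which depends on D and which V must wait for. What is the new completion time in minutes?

21

Originally the workflow takes 21 minutes.
With Z inserted, V now waits for max(D, L, Q, Z).
New critical path: Q→U→C→W = 4+4+6+7 = 21 ⇒ 21 minutes.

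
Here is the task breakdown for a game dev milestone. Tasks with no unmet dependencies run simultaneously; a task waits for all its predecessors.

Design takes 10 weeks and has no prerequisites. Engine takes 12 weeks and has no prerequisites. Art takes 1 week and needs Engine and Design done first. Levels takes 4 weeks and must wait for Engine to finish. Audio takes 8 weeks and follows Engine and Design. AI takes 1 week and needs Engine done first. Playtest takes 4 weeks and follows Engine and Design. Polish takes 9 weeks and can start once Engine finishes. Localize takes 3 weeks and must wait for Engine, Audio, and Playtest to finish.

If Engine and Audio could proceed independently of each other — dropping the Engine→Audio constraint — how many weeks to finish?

21

With the dependency in place, Engine→Audio→Localize = 12+8+3 = 23 sets the finish at 23 weeks.
Without Engine→Audio, Audio's earliest start moves from 12 to 10.
New critical path: Design→Audio→Localize = 10+8+3 = 21 ⇒ 21 weeks.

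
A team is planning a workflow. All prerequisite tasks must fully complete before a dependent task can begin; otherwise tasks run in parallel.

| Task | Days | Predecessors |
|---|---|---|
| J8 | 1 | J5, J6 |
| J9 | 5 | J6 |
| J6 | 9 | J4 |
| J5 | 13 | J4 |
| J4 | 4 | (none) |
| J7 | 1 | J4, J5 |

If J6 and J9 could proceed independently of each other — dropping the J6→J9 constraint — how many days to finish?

18

Before: longest chain J4→J5→J7 = 4+13+1 = 18, finish 18.
Without J6→J9, J9's earliest start moves from 13 to 0.
The longest chain is now J4→J5→J7 = 4+13+1 = 18, so the job takes 18 days.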